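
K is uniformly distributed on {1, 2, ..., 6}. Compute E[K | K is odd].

Given K is odd, K is equally likely to be any of {1, 3, 5}.
E[K | K is odd] = (1 + 3 + 5) / 3 = 3.

3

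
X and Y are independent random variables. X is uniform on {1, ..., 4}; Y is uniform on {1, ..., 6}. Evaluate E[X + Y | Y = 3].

11/2

Outcomes with Y = 3: (1,3), (2,3), (3,3), (4,3), each with probability 1/24.
E[X + Y | Y = 3] = (4 + 5 + 6 + 7) / 4 = 11/2.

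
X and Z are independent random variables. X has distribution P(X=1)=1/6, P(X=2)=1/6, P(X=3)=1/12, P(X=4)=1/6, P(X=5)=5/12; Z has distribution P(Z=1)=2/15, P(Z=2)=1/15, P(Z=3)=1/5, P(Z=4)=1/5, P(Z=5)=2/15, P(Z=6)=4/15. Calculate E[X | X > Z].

P(X > Z) = 16/45.
Summing X·P(x,y) over outcomes with X > Z gives 29/18.
E[X | X > Z] = (29/18) / (16/45) = 145/32.

145/32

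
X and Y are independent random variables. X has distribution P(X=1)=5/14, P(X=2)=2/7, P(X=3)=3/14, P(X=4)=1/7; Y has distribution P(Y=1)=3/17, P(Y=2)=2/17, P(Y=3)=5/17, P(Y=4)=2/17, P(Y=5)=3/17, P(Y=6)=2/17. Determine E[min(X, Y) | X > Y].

P(X > Y) = 47/238.
Summing min(X,Y)·P(x,y) over outcomes with X > Y gives 11/34.
E[min(X, Y) | X > Y] = (11/34) / (47/238) = 77/47.

77/47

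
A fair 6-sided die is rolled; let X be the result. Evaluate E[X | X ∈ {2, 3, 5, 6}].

P(X ∈ {2, 3, 5, 6}) = 2/3.
Σ over the event: 2·1/6 + 3·1/6 + 5·1/6 + 6·1/6 = 8/3.
E[X | X ∈ {2, 3, 5, 6}] = (8/3) / (2/3) = 4.

4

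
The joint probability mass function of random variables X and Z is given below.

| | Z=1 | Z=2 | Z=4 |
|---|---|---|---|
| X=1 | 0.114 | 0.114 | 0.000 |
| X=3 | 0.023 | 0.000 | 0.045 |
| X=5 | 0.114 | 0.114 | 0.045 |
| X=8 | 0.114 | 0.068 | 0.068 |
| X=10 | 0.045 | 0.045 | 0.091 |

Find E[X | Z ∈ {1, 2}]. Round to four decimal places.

P(Z ∈ {1, 2}) = 0.751.
Summing X·P(X=x,Z=y) over the conditioning event gives 3.793.
E[X | Z ∈ {1, 2}] = (3.793) / (0.751) = 5.0506.

5.0506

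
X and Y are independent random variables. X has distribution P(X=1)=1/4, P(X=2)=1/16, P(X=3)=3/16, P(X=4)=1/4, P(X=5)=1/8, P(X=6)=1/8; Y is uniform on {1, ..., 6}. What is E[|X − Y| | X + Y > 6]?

P(X + Y > 6) = 53/96.
Summing |X−Y|·P(x,y) over outcomes with X + Y > 6 gives 35/32.
E[|X − Y| | X + Y > 6] = (35/32) / (53/96) = 105/53.

105/53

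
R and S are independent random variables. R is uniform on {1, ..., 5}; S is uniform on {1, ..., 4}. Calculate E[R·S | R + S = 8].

31/2

Outcomes with R + S = 8: (4,4), (5,3), each with probability 1/20.
E[R·S | R + S = 8] = (16 + 15) / 2 = 31/2.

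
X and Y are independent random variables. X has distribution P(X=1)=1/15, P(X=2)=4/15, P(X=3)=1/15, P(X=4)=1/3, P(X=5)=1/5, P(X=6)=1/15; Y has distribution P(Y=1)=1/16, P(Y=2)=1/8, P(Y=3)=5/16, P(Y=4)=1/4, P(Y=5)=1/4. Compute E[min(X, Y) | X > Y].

91/33

P(X > Y) = 33/80.
Summing min(X,Y)·P(x,y) over outcomes with X > Y gives 91/80.
E[min(X, Y) | X > Y] = (91/80) / (33/80) = 91/33.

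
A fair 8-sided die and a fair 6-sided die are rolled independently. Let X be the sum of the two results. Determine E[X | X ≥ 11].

P(X ≥ 11) = 5/24.
Σ over the event: 11·1/12 + 12·1/16 + 13·1/24 + 14·1/48 = 5/2.
E[X | X ≥ 11] = (5/2) / (5/24) = 12.

12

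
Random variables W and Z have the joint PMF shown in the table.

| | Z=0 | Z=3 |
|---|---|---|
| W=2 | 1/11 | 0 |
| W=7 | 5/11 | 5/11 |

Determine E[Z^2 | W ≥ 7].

P(W ≥ 7) = 10/11.
Summing Z^2·P(W=x,Z=y) over the conditioning event gives 45/11.
E[Z^2 | W ≥ 7] = (45/11) / (10/11) = 9/2.

9/2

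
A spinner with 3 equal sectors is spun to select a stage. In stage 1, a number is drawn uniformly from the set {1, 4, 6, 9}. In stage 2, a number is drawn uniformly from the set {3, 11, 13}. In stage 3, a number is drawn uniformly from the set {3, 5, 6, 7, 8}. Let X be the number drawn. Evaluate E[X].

E[X | stage 1] = (1+4+6+9)/4 = 5.
E[X | stage 2] = (3+11+13)/3 = 9.
E[X | stage 3] = (3+5+6+7+8)/5 = 29/5.
By the law of total expectation,
E[X] = (1/3)·(5) + (1/3)·(9) + (1/3)·(29/5) = 33/5.

33/5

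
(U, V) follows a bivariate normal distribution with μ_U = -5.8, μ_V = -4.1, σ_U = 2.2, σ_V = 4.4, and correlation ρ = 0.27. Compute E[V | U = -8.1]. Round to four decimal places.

For a bivariate normal, E[V | U=x] = μ_V + ρ·(σ_V/σ_U)·(x − μ_U).
E[V | U=-8.1] = -4.1 + (0.27)·(4.4/2.2)·(-8.1 − (-5.8)) = -4.1 + (0.54)·(-2.3) = -5.3420.

-5.3420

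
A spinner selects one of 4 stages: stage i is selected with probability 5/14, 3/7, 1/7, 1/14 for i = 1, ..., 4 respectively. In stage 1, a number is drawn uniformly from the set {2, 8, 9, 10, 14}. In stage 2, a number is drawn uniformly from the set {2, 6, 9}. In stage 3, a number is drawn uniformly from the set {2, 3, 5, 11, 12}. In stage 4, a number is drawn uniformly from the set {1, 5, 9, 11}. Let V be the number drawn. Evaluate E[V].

967/140

E[V | stage 1] = (2+8+9+10+14)/5 = 43/5.
E[V | stage 2] = (2+6+9)/3 = 17/3.
E[V | stage 3] = (2+3+5+11+12)/5 = 33/5.
E[V | stage 4] = (1+5+9+11)/4 = 13/2.
By the law of total expectation,
E[V] = (5/14)·(43/5) + (3/7)·(17/3) + (1/7)·(33/5) + (1/14)·(13/2) = 967/140.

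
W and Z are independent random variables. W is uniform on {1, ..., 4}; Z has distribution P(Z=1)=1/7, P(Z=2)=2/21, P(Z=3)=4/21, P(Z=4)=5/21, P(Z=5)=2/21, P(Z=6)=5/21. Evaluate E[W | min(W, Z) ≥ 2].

3

P(min(W, Z) ≥ 2) = 9/14.
Summing W·P(x,y) over outcomes with min(W, Z) ≥ 2 gives 27/14.
E[W | min(W, Z) ≥ 2] = (27/14) / (9/14) = 3.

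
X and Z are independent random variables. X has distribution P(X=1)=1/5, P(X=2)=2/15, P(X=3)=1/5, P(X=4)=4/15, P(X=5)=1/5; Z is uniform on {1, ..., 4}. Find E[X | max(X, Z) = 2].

11/7

P(max(X, Z) = 2) = 7/60.
Summing X·P(x,y) over outcomes with max(X, Z) = 2 gives 11/60.
E[X | max(X, Z) = 2] = (11/60) / (7/60) = 11/7.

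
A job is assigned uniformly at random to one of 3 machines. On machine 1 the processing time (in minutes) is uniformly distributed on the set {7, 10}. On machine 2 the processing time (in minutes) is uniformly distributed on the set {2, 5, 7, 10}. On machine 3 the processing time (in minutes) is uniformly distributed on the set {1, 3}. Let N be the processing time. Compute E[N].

E[N | machine 1] = (7+10)/2 = 17/2.
E[N | machine 2] = (2+5+7+10)/4 = 6.
E[N | machine 3] = (1+3)/2 = 2.
E[N] = (1/3)·(17/2) + (1/3)·(6) + (1/3)·(2) = 11/2.

11/2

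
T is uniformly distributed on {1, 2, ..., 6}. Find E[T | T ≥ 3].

9/2

Given T ≥ 3, T is equally likely to be any of {3, 4, 5, 6}.
E[T | T ≥ 3] = (3 + 4 + 5 + 6) / 4 = 9/2.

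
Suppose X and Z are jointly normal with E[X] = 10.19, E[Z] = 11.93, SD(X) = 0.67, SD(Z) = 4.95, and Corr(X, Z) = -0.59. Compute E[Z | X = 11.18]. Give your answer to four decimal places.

7.6146

E[Z | X=x] = μ_Z + ρ(σ_Z/σ_X)(x − μ_X) for jointly normal variables.
E[Z | X=11.18] = 11.93 + (-0.59)·(4.95/0.67)·(11.18 − (10.19)) = 11.93 + (-4.359)·(0.99) = 7.6146.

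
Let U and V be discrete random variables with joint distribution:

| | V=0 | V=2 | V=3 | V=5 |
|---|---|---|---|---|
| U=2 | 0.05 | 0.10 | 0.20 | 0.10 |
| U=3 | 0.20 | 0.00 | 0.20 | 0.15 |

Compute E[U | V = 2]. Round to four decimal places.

P(V = 2) = 0.10.
Summing U·P(U=x,V=y) over the conditioning event gives 0.20.
E[U | V = 2] = (0.20) / (0.10) = 2.0000.

2.0000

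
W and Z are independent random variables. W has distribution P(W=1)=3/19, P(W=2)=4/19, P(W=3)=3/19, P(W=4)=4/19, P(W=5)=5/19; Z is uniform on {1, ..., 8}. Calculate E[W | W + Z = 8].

P(W + Z = 8) = 1/8.
Summing W·P(x,y) over outcomes with W + Z = 8 gives 61/152.
E[W | W + Z = 8] = (61/152) / (1/8) = 61/19.

61/19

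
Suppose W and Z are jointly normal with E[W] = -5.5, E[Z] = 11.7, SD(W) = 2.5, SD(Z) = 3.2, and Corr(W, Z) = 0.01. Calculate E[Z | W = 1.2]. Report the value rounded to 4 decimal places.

11.7858

E[Z | W=x] = μ_Z + ρ(σ_Z/σ_W)(x − μ_W) for jointly normal variables.
E[Z | W=1.2] = 11.7 + (0.01)·(3.2/2.5)·(1.2 − (-5.5)) = 11.7 + (0.0128)·(6.7) = 11.7858.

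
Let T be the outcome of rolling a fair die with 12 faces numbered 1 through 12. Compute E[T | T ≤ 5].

Given T ≤ 5, T is equally likely to be any of {1, 2, 3, 4, 5}.
E[T | T ≤ 5] = (1 + 2 + 3 + 4 + 5) / 5 = 3.

3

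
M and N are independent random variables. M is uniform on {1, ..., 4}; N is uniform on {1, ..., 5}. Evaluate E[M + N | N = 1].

7/2

Outcomes with N = 1: (1,1), (2,1), (3,1), (4,1), each with probability 1/20.
E[M + N | N = 1] = (2 + 3 + 4 + 5) / 4 = 7/2.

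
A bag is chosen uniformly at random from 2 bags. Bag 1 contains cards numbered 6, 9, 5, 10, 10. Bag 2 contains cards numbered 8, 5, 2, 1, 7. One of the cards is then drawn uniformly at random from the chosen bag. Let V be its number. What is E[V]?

63/10

E[V | bag 1] = (6+9+5+10+10)/5 = 8.
E[V | bag 2] = (8+5+2+1+7)/5 = 23/5.
E[V] = (1/2)·(8) + (1/2)·(23/5) = 63/10.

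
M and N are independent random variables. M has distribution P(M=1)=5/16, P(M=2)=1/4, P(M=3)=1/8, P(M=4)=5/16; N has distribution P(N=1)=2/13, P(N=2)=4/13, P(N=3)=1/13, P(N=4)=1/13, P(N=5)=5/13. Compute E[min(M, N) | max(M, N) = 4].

104/51

P(max(M, N) = 4) = 51/208.
Summing min(M,N)·P(x,y) over outcomes with max(M, N) = 4 gives 1/2.
E[min(M, N) | max(M, N) = 4] = (1/2) / (51/208) = 104/51.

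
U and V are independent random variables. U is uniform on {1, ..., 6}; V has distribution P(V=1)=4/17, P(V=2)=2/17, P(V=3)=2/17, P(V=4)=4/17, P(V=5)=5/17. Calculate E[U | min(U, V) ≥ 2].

P(min(U, V) ≥ 2) = 65/102.
Summing U·P(x,y) over outcomes with min(U, V) ≥ 2 gives 130/51.
E[U | min(U, V) ≥ 2] = (130/51) / (65/102) = 4.

4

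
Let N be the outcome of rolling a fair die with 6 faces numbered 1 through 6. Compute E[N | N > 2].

Given N > 2, N is equally likely to be any of {3, 4, 5, 6}.
E[N | N > 2] = (3 + 4 + 5 + 6) / 4 = 9/2.

9/2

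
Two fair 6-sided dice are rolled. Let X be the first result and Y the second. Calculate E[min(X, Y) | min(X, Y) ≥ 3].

31/8

P(min(X, Y) ≥ 3) = 4/9.
Summing min(X,Y)·P(x,y) over outcomes with min(X, Y) ≥ 3 gives 31/18.
E[min(X, Y) | min(X, Y) ≥ 3] = (31/18) / (4/9) = 31/8.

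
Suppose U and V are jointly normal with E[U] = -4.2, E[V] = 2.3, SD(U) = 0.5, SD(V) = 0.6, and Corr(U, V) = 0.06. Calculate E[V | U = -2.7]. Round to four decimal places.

2.4080

E[V | U=x] = μ_V + ρ(σ_V/σ_U)(x − μ_U) for jointly normal variables.
E[V | U=-2.7] = 2.3 + (0.06)·(0.6/0.5)·(-2.7 − (-4.2)) = 2.3 + (0.072)·(1.5) = 2.4080.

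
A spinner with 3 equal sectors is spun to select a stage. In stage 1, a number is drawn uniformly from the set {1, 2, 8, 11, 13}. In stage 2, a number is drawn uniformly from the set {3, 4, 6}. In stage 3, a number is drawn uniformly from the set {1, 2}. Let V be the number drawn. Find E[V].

77/18

E[V | stage 1] = (1+2+8+11+13)/5 = 7.
E[V | stage 2] = (3+4+6)/3 = 13/3.
E[V | stage 3] = (1+2)/2 = 3/2.
By the law of total expectation,
E[V] = (1/3)·(7) + (1/3)·(13/3) + (1/3)·(3/2) = 77/18.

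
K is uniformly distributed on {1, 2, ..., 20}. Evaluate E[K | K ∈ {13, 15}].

14

P(K ∈ {13, 15}) = 1/10.
Σ over the event: 13·1/20 + 15·1/20 = 7/5.
E[K | K ∈ {13, 15}] = (7/5) / (1/10) = 14.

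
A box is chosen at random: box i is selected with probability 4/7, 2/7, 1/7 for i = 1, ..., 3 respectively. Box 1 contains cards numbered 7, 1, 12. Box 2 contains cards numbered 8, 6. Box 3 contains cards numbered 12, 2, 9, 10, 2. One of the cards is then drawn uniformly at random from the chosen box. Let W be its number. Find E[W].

E[W | box 1] = (7+1+12)/3 = 20/3.
E[W | box 2] = (8+6)/2 = 7.
E[W | box 3] = (12+2+9+10+2)/5 = 7.
By the law of total expectation,
E[W] = (4/7)·(20/3) + (2/7)·(7) + (1/7)·(7) = 143/21.

143/21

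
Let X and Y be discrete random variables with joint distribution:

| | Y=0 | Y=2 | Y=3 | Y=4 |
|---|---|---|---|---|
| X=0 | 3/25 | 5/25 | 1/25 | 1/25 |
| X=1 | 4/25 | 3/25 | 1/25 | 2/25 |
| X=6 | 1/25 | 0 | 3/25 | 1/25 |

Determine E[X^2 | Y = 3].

109/5

P(Y = 3) = 1/5.
Σ X^2·P over the event = 0·(1/25) + 1·(1/25) + 36·(3/25) = 109/25.
E[X^2 | Y = 3] = (109/25) / (1/5) = 109/5.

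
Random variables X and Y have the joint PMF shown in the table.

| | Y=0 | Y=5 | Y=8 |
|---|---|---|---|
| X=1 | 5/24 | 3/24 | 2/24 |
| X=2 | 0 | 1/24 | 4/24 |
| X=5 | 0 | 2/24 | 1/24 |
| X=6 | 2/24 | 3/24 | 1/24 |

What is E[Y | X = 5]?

P(X = 5) = 1/8.
Σ Y·P over the event = 5·(2/24) + 8·(1/24) = 3/4.
E[Y | X = 5] = (3/4) / (1/8) = 6.

6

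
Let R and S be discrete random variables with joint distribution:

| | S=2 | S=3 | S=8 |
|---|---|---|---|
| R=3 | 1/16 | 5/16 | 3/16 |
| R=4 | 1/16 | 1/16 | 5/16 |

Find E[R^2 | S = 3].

61/6

P(S = 3) = 3/8.
Σ R^2·P over the event = 9·(5/16) + 16·(1/16) = 61/16.
E[R^2 | S = 3] = (61/16) / (3/8) = 61/6.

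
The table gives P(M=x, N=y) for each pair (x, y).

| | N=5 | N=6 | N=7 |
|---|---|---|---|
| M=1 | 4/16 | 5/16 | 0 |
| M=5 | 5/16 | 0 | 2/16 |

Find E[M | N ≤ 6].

17/7

P(N ≤ 6) = 7/8.
Σ M·P over the event = 1·(4/16) + 1·(5/16) + 5·(5/16) = 17/8.
E[M | N ≤ 6] = (17/8) / (7/8) = 17/7.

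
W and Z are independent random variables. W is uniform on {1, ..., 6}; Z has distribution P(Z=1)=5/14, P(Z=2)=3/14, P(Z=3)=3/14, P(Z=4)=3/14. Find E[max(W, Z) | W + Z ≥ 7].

165/32

P(W + Z ≥ 7) = 8/21.
Summing max(W,Z)·P(x,y) over outcomes with W + Z ≥ 7 gives 55/28.
E[max(W, Z) | W + Z ≥ 7] = (55/28) / (8/21) = 165/32.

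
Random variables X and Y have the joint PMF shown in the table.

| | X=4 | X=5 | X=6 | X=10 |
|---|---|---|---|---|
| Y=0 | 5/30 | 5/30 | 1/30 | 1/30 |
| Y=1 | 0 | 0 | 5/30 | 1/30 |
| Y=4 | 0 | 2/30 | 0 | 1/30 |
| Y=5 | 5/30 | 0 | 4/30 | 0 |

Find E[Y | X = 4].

P(X = 4) = 1/3.
Σ Y·P over the event = 0·(5/30) + 5·(5/30) = 5/6.
E[Y | X = 4] = (5/6) / (1/3) = 5/2.

5/2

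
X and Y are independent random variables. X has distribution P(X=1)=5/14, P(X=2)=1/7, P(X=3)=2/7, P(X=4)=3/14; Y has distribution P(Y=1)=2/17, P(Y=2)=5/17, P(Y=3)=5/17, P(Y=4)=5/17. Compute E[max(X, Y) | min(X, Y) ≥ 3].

26/7

P(min(X, Y) ≥ 3) = 5/17.
Summing max(X,Y)·P(x,y) over outcomes with min(X, Y) ≥ 3 gives 130/119.
E[max(X, Y) | min(X, Y) ≥ 3] = (130/119) / (5/17) = 26/7.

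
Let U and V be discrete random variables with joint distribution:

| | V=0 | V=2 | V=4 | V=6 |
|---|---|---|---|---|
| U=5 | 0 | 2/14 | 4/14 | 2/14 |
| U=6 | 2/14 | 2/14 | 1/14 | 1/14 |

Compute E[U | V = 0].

P(V = 0) = 1/7.
Σ U·P over the event = 6·(2/14) = 6/7.
E[U | V = 0] = (6/7) / (1/7) = 6.

6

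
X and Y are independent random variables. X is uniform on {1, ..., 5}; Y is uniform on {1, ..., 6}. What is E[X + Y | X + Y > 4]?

175/24

P(X + Y > 4) = 4/5.
Summing (X+Y)·P(x,y) over outcomes with X + Y > 4 gives 35/6.
E[X + Y | X + Y > 4] = (35/6) / (4/5) = 175/24.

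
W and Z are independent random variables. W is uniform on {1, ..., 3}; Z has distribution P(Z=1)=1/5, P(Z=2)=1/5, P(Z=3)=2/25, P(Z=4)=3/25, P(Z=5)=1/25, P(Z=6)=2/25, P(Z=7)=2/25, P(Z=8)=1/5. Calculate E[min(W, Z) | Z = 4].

P(Z = 4) = 3/25.
Summing min(W,Z)·P(x,y) over outcomes with Z = 4 gives 6/25.
E[min(W, Z) | Z = 4] = (6/25) / (3/25) = 2.

2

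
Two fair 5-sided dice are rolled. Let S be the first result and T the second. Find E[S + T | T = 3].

6

P(T = 3) = 1/5.
Summing (S+T)·P(x,y) over outcomes with T = 3 gives 6/5.
E[S + T | T = 3] = (6/5) / (1/5) = 6.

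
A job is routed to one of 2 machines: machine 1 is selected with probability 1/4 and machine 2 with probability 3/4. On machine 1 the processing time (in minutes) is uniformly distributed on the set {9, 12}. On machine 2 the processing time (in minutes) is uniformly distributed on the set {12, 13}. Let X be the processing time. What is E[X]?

12

E[X | machine 1] = (9+12)/2 = 21/2.
E[X | machine 2] = (12+13)/2 = 25/2.
E[X] = (1/4)·(21/2) + (3/4)·(25/2) = 12.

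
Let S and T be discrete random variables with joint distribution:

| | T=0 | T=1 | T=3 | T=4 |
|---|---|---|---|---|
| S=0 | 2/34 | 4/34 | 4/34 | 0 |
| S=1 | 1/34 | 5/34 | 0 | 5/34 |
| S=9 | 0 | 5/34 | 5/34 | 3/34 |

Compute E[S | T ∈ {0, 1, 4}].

83/25

P(T ∈ {0, 1, 4}) = 25/34.
Σ S·P over the event = 0·(2/34) + 0·(4/34) + 1·(1/34) + 1·(5/34) + 1·(5/34) + 9·(5/34) + 9·(3/34) = 83/34.
E[S | T ∈ {0, 1, 4}] = (83/34) / (25/34) = 83/25.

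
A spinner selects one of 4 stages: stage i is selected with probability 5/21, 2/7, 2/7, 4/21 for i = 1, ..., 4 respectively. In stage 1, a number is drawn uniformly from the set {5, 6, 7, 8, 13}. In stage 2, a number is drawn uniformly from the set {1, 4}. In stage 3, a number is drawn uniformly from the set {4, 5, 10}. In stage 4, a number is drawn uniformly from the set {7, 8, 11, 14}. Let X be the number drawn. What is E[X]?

E[X | stage 1] = (5+6+7+8+13)/5 = 39/5.
E[X | stage 2] = (1+4)/2 = 5/2.
E[X | stage 3] = (4+5+10)/3 = 19/3.
E[X | stage 4] = (7+8+11+14)/4 = 10.
E[X] = (5/21)·(39/5) + (2/7)·(5/2) + (2/7)·(19/3) + (4/21)·(10) = 44/7.

44/7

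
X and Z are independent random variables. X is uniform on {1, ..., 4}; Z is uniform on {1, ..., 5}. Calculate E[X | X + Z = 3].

3/2

P(X + Z = 3) = 1/10.
Summing X·P(x,y) over outcomes with X + Z = 3 gives 3/20.
E[X | X + Z = 3] = (3/20) / (1/10) = 3/2.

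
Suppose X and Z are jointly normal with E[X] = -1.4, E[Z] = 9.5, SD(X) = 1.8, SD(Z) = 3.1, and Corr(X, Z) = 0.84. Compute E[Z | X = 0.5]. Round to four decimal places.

12.2487

E[Z | X=x] = μ_Z + ρ(σ_Z/σ_X)(x − μ_X) for jointly normal variables.
E[Z | X=0.5] = 9.5 + (0.84)·(3.1/1.8)·(0.5 − (-1.4)) = 9.5 + (1.4467)·(1.9) = 12.2487.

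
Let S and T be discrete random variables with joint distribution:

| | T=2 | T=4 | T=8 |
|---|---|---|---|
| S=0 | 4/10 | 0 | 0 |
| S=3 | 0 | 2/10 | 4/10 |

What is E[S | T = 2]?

P(T = 2) = 2/5.
Σ S·P over the event = 0·(4/10) = 0.
E[S | T = 2] = (0) / (2/5) = 0.

0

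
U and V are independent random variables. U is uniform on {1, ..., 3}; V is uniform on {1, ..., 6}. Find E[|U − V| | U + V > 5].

8/3

Outcomes with U + V > 5: (1,5), (1,6), (2,4), (2,5), (2,6), (3,3), (3,4), (3,5), (3,6), each with probability 1/18.
E[|U − V| | U + V > 5] = (4 + 5 + 2 + 3 + 4 + 0 + 1 + 2 + 3) / 9 = 8/3.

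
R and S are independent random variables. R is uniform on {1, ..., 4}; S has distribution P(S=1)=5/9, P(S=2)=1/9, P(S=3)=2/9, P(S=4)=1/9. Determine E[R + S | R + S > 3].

26/5

P(R + S > 3) = 25/36.
Summing (R+S)·P(x,y) over outcomes with R + S > 3 gives 65/18.
E[R + S | R + S > 3] = (65/18) / (25/36) = 26/5.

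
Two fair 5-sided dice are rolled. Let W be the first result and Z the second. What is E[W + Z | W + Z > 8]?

Outcomes with W + Z > 8: (4,5), (5,4), (5,5), each with probability 1/25.
E[W + Z | W + Z > 8] = (9 + 9 + 10) / 3 = 28/3.

28/3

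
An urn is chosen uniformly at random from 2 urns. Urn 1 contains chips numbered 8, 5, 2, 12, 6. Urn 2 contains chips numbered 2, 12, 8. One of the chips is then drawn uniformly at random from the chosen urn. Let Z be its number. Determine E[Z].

209/30

E[Z | urn 1] = (8+5+2+12+6)/5 = 33/5.
E[Z | urn 2] = (2+12+8)/3 = 22/3.
E[Z] = (1/2)·(33/5) + (1/2)·(22/3) = 209/30.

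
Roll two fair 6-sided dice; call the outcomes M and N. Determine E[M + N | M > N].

7

P(M > N) = 5/12.
Summing (M+N)·P(x,y) over outcomes with M > N gives 35/12.
E[M + N | M > N] = (35/12) / (5/12) = 7.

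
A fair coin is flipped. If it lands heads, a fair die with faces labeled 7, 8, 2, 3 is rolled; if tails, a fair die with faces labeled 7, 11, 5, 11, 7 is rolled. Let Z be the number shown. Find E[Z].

33/5

E[Z | heads] = (7+8+2+3)/4 = 5.
E[Z | tails] = (7+11+5+11+7)/5 = 41/5.
By the law of total expectation,
E[Z] = (1/2)·(5) + (1/2)·(41/5) = 33/5.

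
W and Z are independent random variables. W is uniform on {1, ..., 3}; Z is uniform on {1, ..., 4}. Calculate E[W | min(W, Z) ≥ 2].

Outcomes with min(W, Z) ≥ 2: (2,2), (2,3), (2,4), (3,2), (3,3), (3,4), each with probability 1/12.
E[W | min(W, Z) ≥ 2] = (2 + 2 + 2 + 3 + 3 + 3) / 6 = 5/2.

5/2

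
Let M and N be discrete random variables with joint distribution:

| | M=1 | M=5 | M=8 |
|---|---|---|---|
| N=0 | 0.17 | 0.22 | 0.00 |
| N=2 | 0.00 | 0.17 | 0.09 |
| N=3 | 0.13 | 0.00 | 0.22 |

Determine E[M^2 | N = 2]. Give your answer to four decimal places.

P(N = 2) = 0.26.
Σ M^2·P over the event = 25·(0.17) + 64·(0.09) = 10.01.
E[M^2 | N = 2] = (10.01) / (0.26) = 38.5000.

38.5000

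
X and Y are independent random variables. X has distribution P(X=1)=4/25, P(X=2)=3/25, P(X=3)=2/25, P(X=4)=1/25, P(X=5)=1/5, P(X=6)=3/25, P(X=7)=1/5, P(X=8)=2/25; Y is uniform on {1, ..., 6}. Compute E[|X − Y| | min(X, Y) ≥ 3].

11/6

P(min(X, Y) ≥ 3) = 12/25.
Summing |X−Y|·P(x,y) over outcomes with min(X, Y) ≥ 3 gives 22/25.
E[|X − Y| | min(X, Y) ≥ 3] = (22/25) / (12/25) = 11/6.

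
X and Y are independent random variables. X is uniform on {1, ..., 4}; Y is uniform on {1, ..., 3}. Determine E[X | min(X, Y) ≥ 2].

Outcomes with min(X, Y) ≥ 2: (2,2), (2,3), (3,2), (3,3), (4,2), (4,3), each with probability 1/12.
E[X | min(X, Y) ≥ 2] = (2 + 2 + 3 + 3 + 4 + 4) / 6 = 3.

3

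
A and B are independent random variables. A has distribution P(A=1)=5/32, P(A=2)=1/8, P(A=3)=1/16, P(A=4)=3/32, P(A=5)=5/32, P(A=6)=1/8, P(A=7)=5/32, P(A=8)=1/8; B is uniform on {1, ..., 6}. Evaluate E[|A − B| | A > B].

P(A > B) = 37/64.
Summing |A−B|·P(x,y) over outcomes with A > B gives 117/64.
E[|A − B| | A > B] = (117/64) / (37/64) = 117/37.

117/37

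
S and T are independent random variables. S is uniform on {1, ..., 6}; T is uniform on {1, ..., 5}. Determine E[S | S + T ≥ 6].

17/4

P(S + T ≥ 6) = 2/3.
Summing S·P(x,y) over outcomes with S + T ≥ 6 gives 17/6.
E[S | S + T ≥ 6] = (17/6) / (2/3) = 17/4.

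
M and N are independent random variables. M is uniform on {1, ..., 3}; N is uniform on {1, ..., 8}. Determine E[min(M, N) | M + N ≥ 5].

37/18

P(M + N ≥ 5) = 3/4.
Summing min(M,N)·P(x,y) over outcomes with M + N ≥ 5 gives 37/24.
E[min(M, N) | M + N ≥ 5] = (37/24) / (3/4) = 37/18.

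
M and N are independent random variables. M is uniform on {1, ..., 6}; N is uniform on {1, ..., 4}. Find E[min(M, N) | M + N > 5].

37/14

P(M + N > 5) = 7/12.
Summing min(M,N)·P(x,y) over outcomes with M + N > 5 gives 37/24.
E[min(M, N) | M + N > 5] = (37/24) / (7/12) = 37/14.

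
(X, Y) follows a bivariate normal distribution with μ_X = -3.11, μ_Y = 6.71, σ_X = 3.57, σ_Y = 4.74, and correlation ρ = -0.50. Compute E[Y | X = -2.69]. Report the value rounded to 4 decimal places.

6.4312

E[Y | X=x] = μ_Y + ρ(σ_Y/σ_X)(x − μ_X) for jointly normal variables.
E[Y | X=-2.69] = 6.71 + (-0.50)·(4.74/3.57)·(-2.69 − (-3.11)) = 6.71 + (-0.66387)·(0.42) = 6.4312.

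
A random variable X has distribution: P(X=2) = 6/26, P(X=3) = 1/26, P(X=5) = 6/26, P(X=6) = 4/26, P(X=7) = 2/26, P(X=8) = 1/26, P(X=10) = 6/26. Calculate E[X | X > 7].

P(X > 7) = 7/26.
Σ over the event: 8·1/26 + 10·3/13 = 34/13.
E[X | X > 7] = (34/13) / (7/26) = 68/7.

68/7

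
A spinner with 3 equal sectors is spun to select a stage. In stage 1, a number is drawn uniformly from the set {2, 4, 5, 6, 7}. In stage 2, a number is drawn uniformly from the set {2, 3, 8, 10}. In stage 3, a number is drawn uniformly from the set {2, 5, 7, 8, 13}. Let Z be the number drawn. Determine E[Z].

E[Z | stage 1] = (2+4+5+6+7)/5 = 24/5.
E[Z | stage 2] = (2+3+8+10)/4 = 23/4.
E[Z | stage 3] = (2+5+7+8+13)/5 = 7.
By the law of total expectation,
E[Z] = (1/3)·(24/5) + (1/3)·(23/4) + (1/3)·(7) = 117/20.

117/20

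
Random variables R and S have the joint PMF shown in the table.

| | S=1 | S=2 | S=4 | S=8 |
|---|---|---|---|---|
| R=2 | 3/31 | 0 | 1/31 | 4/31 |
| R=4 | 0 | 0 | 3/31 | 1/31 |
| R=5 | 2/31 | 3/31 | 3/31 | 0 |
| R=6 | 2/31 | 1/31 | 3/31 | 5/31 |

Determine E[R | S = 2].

P(S = 2) = 4/31.
Σ R·P over the event = 5·(3/31) + 6·(1/31) = 21/31.
E[R | S = 2] = (21/31) / (4/31) = 21/4.

21/4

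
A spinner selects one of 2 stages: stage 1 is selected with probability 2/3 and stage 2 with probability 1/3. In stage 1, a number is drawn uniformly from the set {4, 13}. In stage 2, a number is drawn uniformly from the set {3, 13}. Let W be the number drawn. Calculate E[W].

25/3

E[W | stage 1] = (4+13)/2 = 17/2.
E[W | stage 2] = (3+13)/2 = 8.
By the law of total expectation,
E[W] = (2/3)·(17/2) + (1/3)·(8) = 25/3.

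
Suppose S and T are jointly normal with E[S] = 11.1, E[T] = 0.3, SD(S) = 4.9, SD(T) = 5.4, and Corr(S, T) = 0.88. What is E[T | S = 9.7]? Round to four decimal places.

-1.0577

The regression of T on S has slope ρ·σ_T/σ_S and passes through (μ_S, μ_T).
E[T | S=9.7] = 0.3 + (0.88)·(5.4/4.9)·(9.7 − (11.1)) = 0.3 + (0.9698)·(-1.4) = -1.0577.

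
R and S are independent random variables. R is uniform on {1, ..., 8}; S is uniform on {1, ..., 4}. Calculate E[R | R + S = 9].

13/2

P(R + S = 9) = 1/8.
Summing R·P(x,y) over outcomes with R + S = 9 gives 13/16.
E[R | R + S = 9] = (13/16) / (1/8) = 13/2.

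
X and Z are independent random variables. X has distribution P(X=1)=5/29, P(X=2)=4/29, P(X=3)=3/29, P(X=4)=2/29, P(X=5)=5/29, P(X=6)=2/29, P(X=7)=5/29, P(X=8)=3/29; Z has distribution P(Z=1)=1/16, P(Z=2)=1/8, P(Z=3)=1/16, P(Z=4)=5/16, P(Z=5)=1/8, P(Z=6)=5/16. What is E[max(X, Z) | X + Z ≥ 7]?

P(X + Z ≥ 7) = 175/232.
Summing max(X,Z)·P(x,y) over outcomes with X + Z ≥ 7 gives 1077/232.
E[max(X, Z) | X + Z ≥ 7] = (1077/232) / (175/232) = 1077/175.

1077/175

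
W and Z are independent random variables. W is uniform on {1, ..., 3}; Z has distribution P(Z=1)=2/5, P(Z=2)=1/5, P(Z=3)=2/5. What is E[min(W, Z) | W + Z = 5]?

P(W + Z = 5) = 1/5.
Summing min(W,Z)·P(x,y) over outcomes with W + Z = 5 gives 2/5.
E[min(W, Z) | W + Z = 5] = (2/5) / (1/5) = 2.

2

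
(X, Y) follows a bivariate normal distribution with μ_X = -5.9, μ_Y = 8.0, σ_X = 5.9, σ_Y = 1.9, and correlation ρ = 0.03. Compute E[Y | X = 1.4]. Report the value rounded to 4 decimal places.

8.0705

E[Y | X=x] = μ_Y + ρ(σ_Y/σ_X)(x − μ_X) for jointly normal variables.
E[Y | X=1.4] = 8.0 + (0.03)·(1.9/5.9)·(1.4 − (-5.9)) = 8.0 + (0.009661)·(7.3) = 8.0705.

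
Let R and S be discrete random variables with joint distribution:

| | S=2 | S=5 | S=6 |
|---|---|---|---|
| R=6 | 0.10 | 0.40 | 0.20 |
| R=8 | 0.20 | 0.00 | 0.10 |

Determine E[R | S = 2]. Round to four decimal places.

7.3333

P(S = 2) = 0.30.
Σ R·P over the event = 6·(0.10) + 8·(0.20) = 2.20.
E[R | S = 2] = (2.20) / (0.30) = 7.3333.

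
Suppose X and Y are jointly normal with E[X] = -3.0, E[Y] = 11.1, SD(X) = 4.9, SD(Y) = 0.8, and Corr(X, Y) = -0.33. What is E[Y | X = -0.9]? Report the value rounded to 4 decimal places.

10.9869

E[Y | X=x] = μ_Y + ρ(σ_Y/σ_X)(x − μ_X) for jointly normal variables.
E[Y | X=-0.9] = 11.1 + (-0.33)·(0.8/4.9)·(-0.9 − (-3.0)) = 11.1 + (-0.053878)·(2.1) = 10.9869.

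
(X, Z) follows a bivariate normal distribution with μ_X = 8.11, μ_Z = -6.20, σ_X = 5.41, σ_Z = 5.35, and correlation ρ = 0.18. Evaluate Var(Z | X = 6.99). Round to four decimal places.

Var(Z | X=x) = (1 − ρ²)·σ_Z².
Var(Z | X=6.99) = (5.35)²·(1 − (0.18)²) = 28.6225·0.9676 = 27.6951.

27.6951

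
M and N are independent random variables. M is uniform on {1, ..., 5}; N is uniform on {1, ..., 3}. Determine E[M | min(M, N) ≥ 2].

7/2

P(min(M, N) ≥ 2) = 8/15.
Summing M·P(x,y) over outcomes with min(M, N) ≥ 2 gives 28/15.
E[M | min(M, N) ≥ 2] = (28/15) / (8/15) = 7/2.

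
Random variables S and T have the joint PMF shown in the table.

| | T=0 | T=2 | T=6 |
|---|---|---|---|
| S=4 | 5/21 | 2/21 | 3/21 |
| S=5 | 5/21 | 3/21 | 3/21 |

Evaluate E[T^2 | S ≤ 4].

P(S ≤ 4) = 10/21.
Σ T^2·P over the event = 0·(5/21) + 4·(2/21) + 36·(3/21) = 116/21.
E[T^2 | S ≤ 4] = (116/21) / (10/21) = 58/5.

58/5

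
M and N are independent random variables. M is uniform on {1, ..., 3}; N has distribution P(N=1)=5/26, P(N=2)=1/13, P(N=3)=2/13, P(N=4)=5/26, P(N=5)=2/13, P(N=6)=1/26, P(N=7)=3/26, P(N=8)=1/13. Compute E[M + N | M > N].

P(M > N) = 2/13.
Summing (M+N)·P(x,y) over outcomes with M > N gives 15/26.
E[M + N | M > N] = (15/26) / (2/13) = 15/4.

15/4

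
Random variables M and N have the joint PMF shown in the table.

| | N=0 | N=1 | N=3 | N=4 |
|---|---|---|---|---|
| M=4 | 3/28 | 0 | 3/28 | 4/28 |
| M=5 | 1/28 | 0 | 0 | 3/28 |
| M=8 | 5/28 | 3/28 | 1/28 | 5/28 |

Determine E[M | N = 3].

5

P(N = 3) = 1/7.
Σ M·P over the event = 4·(3/28) + 8·(1/28) = 5/7.
E[M | N = 3] = (5/7) / (1/7) = 5.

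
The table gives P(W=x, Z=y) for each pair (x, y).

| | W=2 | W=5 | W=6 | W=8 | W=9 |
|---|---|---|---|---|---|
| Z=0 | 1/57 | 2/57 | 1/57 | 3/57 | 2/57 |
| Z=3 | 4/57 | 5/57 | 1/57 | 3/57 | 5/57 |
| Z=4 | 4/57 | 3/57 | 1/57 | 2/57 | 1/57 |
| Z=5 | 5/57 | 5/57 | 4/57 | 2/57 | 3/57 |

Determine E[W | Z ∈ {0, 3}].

P(Z ∈ {0, 3}) = 9/19.
Summing W·P(W=x,Z=y) over the conditioning event gives 56/19.
E[W | Z ∈ {0, 3}] = (56/19) / (9/19) = 56/9.

56/9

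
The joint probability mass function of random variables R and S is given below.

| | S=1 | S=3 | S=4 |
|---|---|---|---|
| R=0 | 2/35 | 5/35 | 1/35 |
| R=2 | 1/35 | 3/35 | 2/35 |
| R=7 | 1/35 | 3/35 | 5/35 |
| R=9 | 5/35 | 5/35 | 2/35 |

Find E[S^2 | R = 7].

P(R = 7) = 9/35.
Σ S^2·P over the event = 1·(1/35) + 9·(3/35) + 16·(5/35) = 108/35.
E[S^2 | R = 7] = (108/35) / (9/35) = 12.

12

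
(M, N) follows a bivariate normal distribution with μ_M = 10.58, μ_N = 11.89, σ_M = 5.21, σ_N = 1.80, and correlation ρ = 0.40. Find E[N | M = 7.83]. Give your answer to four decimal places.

11.5100

E[N | M=x] = μ_N + ρ(σ_N/σ_M)(x − μ_M) for jointly normal variables.
E[N | M=7.83] = 11.89 + (0.40)·(1.80/5.21)·(7.83 − (10.58)) = 11.89 + (0.1382)·(-2.75) = 11.5100.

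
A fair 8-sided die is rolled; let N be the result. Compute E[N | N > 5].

Given N > 5, N is equally likely to be any of {6, 7, 8}.
E[N | N > 5] = (6 + 7 + 8) / 3 = 7.

7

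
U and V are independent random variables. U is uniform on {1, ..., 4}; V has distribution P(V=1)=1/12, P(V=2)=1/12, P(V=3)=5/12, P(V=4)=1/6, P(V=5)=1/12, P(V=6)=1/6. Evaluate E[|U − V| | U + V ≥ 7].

P(U + V ≥ 7) = 5/12.
Summing |U−V|·P(x,y) over outcomes with U + V ≥ 7 gives 41/48.
E[|U − V| | U + V ≥ 7] = (41/48) / (5/12) = 41/20.

41/20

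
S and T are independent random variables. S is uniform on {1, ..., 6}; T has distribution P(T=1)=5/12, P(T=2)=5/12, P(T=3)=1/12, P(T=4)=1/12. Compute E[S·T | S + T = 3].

2

P(S + T = 3) = 5/36.
Summing ST·P(x,y) over outcomes with S + T = 3 gives 5/18.
E[S·T | S + T = 3] = (5/18) / (5/36) = 2.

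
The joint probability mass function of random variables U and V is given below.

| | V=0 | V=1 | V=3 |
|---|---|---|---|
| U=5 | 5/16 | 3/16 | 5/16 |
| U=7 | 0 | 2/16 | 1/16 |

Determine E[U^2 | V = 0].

P(V = 0) = 5/16.
Summing U^2·P(U=x,V=y) over the conditioning event gives 125/16.
E[U^2 | V = 0] = (125/16) / (5/16) = 25.

25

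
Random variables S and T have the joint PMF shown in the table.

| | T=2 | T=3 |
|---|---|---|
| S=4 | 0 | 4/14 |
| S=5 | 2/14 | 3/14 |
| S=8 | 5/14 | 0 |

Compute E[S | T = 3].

31/7

P(T = 3) = 1/2.
Σ S·P over the event = 4·(4/14) + 5·(3/14) = 31/14.
E[S | T = 3] = (31/14) / (1/2) = 31/7.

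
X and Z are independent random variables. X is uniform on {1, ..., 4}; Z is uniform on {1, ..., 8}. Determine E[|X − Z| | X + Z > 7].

26/7

P(X + Z > 7) = 7/16.
Summing |X−Z|·P(x,y) over outcomes with X + Z > 7 gives 13/8.
E[|X − Z| | X + Z > 7] = (13/8) / (7/16) = 26/7.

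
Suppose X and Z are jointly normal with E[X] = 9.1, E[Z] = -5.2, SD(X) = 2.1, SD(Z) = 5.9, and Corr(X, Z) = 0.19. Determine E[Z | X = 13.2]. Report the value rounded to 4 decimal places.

-3.0114

The regression of Z on X has slope ρ·σ_Z/σ_X and passes through (μ_X, μ_Z).
E[Z | X=13.2] = -5.2 + (0.19)·(5.9/2.1)·(13.2 − (9.1)) = -5.2 + (0.53381)·(4.1) = -3.0114.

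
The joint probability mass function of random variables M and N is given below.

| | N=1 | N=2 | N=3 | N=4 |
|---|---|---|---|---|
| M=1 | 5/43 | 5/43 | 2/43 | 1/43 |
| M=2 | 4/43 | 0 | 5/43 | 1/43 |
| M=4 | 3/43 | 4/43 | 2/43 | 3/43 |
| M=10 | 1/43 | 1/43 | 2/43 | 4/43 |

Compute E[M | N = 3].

40/11

P(N = 3) = 11/43.
Σ M·P over the event = 1·(2/43) + 2·(5/43) + 4·(2/43) + 10·(2/43) = 40/43.
E[M | N = 3] = (40/43) / (11/43) = 40/11.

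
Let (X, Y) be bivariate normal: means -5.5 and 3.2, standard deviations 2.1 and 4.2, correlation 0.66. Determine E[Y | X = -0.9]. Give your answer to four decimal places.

The regression of Y on X has slope ρ·σ_Y/σ_X and passes through (μ_X, μ_Y).
E[Y | X=-0.9] = 3.2 + (0.66)·(4.2/2.1)·(-0.9 − (-5.5)) = 3.2 + (1.32)·(4.6) = 9.2720.

9.2720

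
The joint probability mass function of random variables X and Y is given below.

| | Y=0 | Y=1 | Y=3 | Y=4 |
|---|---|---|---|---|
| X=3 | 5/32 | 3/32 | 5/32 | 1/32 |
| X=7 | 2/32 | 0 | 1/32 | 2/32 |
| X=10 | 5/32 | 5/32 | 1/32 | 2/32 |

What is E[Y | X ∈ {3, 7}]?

P(X ∈ {3, 7}) = 19/32.
Σ Y·P over the event = 0·(5/32) + 1·(3/32) + 3·(5/32) + 4·(1/32) + 0·(2/32) + 3·(1/32) + 4·(2/32) = 33/32.
E[Y | X ∈ {3, 7}] = (33/32) / (19/32) = 33/19.

33/19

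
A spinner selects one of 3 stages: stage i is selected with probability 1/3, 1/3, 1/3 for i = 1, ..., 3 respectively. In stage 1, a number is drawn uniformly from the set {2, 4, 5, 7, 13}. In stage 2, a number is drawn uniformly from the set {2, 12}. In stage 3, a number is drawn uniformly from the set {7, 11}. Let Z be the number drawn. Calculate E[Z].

E[Z | stage 1] = (2+4+5+7+13)/5 = 31/5.
E[Z | stage 2] = (2+12)/2 = 7.
E[Z | stage 3] = (7+11)/2 = 9.
E[Z] = (1/3)·(31/5) + (1/3)·(7) + (1/3)·(9) = 37/5.

37/5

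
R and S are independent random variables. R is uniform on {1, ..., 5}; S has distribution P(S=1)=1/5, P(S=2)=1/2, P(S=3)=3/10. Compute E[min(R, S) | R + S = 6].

21/10

P(R + S = 6) = 1/5.
Summing min(R,S)·P(x,y) over outcomes with R + S = 6 gives 21/50.
E[min(R, S) | R + S = 6] = (21/50) / (1/5) = 21/10.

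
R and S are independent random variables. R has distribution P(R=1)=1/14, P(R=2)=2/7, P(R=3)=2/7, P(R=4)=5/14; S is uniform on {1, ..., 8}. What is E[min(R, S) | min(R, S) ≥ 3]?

P(min(R, S) ≥ 3) = 27/56.
Summing min(R,S)·P(x,y) over outcomes with min(R, S) ≥ 3 gives 187/112.
E[min(R, S) | min(R, S) ≥ 3] = (187/112) / (27/56) = 187/54.

187/54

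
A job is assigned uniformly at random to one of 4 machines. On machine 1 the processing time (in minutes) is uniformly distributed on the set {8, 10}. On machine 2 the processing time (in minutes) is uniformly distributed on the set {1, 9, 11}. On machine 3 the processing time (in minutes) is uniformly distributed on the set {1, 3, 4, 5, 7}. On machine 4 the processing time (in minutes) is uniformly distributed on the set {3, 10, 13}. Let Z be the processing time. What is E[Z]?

43/6

E[Z | machine 1] = (8+10)/2 = 9.
E[Z | machine 2] = (1+9+11)/3 = 7.
E[Z | machine 3] = (1+3+4+5+7)/5 = 4.
E[Z | machine 4] = (3+10+13)/3 = 26/3.
By the law of total expectation,
E[Z] = (1/4)·(9) + (1/4)·(7) + (1/4)·(4) + (1/4)·(26/3) = 43/6.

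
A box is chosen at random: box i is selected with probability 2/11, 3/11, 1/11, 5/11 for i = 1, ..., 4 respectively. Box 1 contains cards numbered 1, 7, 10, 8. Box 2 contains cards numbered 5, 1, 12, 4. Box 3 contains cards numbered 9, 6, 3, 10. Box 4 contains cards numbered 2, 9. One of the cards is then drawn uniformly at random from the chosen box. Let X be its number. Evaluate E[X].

64/11

E[X | box 1] = (1+7+10+8)/4 = 13/2.
E[X | box 2] = (5+1+12+4)/4 = 11/2.
E[X | box 3] = (9+6+3+10)/4 = 7.
E[X | box 4] = (2+9)/2 = 11/2.
E[X] = (2/11)·(13/2) + (3/11)·(11/2) + (1/11)·(7) + (5/11)·(11/2) = 64/11.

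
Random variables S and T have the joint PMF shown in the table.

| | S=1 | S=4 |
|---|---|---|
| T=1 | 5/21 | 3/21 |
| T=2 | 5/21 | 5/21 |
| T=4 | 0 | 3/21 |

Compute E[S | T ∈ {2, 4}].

37/13

P(T ∈ {2, 4}) = 13/21.
Σ S·P over the event = 1·(5/21) + 4·(5/21) + 4·(3/21) = 37/21.
E[S | T ∈ {2, 4}] = (37/21) / (13/21) = 37/13.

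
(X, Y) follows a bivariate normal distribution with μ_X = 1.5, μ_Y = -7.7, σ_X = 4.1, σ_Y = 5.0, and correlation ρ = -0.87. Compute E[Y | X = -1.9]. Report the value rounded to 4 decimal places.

-4.0927

For a bivariate normal, E[Y | X=x] = μ_Y + ρ·(σ_Y/σ_X)·(x − μ_X).
E[Y | X=-1.9] = -7.7 + (-0.87)·(5.0/4.1)·(-1.9 − (1.5)) = -7.7 + (-1.06098)·(-3.4) = -4.0927.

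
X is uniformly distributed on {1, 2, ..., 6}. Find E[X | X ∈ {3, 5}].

P(X ∈ {3, 5}) = 1/3.
Σ over the event: 3·1/6 + 5·1/6 = 4/3.
E[X | X ∈ {3, 5}] = (4/3) / (1/3) = 4.

4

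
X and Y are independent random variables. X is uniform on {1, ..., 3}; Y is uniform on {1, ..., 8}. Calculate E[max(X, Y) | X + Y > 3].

P(X + Y > 3) = 7/8.
Summing max(X,Y)·P(x,y) over outcomes with X + Y > 3 gives 107/24.
E[max(X, Y) | X + Y > 3] = (107/24) / (7/8) = 107/21.

107/21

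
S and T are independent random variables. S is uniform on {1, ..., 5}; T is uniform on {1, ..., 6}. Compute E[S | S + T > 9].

14/3

Outcomes with S + T > 9: (4,6), (5,5), (5,6), each with probability 1/30.
E[S | S + T > 9] = (4 + 5 + 5) / 3 = 14/3.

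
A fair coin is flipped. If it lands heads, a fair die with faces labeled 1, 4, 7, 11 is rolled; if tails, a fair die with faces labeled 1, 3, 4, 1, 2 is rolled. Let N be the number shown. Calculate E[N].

159/40

E[N | heads] = (1+4+7+11)/4 = 23/4.
E[N | tails] = (1+3+4+1+2)/5 = 11/5.
By the law of total expectation,
E[N] = (1/2)·(23/4) + (1/2)·(11/5) = 159/40.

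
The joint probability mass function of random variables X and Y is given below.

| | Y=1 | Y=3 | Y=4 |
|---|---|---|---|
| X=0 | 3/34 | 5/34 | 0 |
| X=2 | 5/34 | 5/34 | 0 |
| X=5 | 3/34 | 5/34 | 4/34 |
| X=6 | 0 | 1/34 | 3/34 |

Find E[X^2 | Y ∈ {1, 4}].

P(Y ∈ {1, 4}) = 9/17.
Σ X^2·P over the event = 0·(3/34) + 4·(5/34) + 25·(3/34) + 25·(4/34) + 36·(3/34) = 303/34.
E[X^2 | Y ∈ {1, 4}] = (303/34) / (9/17) = 101/6.

101/6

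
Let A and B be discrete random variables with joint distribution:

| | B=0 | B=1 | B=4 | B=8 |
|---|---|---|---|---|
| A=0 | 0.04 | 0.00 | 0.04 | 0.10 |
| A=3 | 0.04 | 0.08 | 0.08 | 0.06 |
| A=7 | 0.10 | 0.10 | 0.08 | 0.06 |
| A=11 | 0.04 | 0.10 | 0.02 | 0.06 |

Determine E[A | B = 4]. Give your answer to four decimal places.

4.6364

P(B = 4) = 0.22.
Σ A·P over the event = 0·(0.04) + 3·(0.08) + 7·(0.08) + 11·(0.02) = 1.02.
E[A | B = 4] = (1.02) / (0.22) = 4.6364.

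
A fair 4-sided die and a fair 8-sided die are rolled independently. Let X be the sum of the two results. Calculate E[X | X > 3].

P(X > 3) = 29/32.
E[X | X > 3] = (27/4) / (29/32) = 216/29.

216/29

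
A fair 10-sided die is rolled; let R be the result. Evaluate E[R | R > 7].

9

Given R > 7, R is equally likely to be any of {8, 9, 10}.
E[R | R > 7] = (8 + 9 + 10) / 3 = 9.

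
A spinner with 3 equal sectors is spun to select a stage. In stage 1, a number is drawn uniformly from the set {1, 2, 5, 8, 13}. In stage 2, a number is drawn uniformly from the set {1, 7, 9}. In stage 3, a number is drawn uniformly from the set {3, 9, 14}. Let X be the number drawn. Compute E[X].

302/45

E[X | stage 1] = (1+2+5+8+13)/5 = 29/5.
E[X | stage 2] = (1+7+9)/3 = 17/3.
E[X | stage 3] = (3+9+14)/3 = 26/3.
By the law of total expectation,
E[X] = (1/3)·(29/5) + (1/3)·(17/3) + (1/3)·(26/3) = 302/45.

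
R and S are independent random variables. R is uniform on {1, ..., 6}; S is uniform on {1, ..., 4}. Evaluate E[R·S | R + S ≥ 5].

P(R + S ≥ 5) = 3/4.
Summing RS·P(x,y) over outcomes with R + S ≥ 5 gives 65/8.
E[R·S | R + S ≥ 5] = (65/8) / (3/4) = 65/6.

65/6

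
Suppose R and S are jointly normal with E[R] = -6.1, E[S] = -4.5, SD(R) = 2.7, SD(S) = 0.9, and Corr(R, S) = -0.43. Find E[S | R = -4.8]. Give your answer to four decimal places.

For a bivariate normal, E[S | R=x] = μ_S + ρ·(σ_S/σ_R)·(x − μ_R).
E[S | R=-4.8] = -4.5 + (-0.43)·(0.9/2.7)·(-4.8 − (-6.1)) = -4.5 + (-0.14333)·(1.3) = -4.6863.

-4.6863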